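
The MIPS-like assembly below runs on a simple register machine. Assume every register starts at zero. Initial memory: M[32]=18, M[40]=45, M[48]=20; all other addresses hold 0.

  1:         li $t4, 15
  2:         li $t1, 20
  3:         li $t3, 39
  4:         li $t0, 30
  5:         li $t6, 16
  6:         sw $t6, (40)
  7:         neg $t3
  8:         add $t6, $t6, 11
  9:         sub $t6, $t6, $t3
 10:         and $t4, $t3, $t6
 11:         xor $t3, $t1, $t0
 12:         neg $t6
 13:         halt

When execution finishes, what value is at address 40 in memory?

after li $t4, 15: $t4=15
after li $t1, 20: $t1=20
after li $t3, 39: $t3=39
after li $t0, 30: $t0=30
after li $t6, 16: $t6=16
sw $t6, (40) → M[40]=16
after neg $t3: $t3=-(39)=-39
after add $t6, $t6, 11: $t6=16+11=27
after sub $t6, $t6, $t3: $t6=27-(-39)=66
after and $t4, $t3, $t6: $t4=(-39)&66=64
after xor $t3, $t1, $t0: $t3=20^30=10
after neg $t6: $t6=-(66)=-66
halt.

16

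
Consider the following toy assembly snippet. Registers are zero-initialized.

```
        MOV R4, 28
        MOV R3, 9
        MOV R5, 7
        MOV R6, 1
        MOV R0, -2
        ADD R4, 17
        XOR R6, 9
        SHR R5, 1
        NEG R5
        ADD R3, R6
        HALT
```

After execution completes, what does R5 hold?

after MOV R4, 28: R4=28
after MOV R3, 9: R3=9
after MOV R5, 7: R5=7
after MOV R6, 1: R6=1
after MOV R0, -2: R0=-2
after ADD R4, 17: R4=28+17=45
after XOR R6, 9: R6=1^9=8
after SHR R5, 1: R5=7>>1=3
after NEG R5: R5=-(3)=-3
after ADD R3, R6: R3=9+8=17
halt.

-3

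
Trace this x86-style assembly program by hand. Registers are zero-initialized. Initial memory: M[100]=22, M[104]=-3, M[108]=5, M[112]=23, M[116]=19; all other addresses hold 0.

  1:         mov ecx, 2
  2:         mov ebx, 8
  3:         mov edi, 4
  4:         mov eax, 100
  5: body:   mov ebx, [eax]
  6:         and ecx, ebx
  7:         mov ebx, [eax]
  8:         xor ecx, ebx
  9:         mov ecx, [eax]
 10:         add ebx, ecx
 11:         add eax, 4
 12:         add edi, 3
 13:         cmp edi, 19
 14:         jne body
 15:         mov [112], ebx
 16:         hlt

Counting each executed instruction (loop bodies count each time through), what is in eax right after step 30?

108

after mov ecx, 2: ecx=2
after mov ebx, 8: ebx=8
after mov edi, 4: edi=4
after mov eax, 100: eax=100
after mov ebx, [eax]: ebx=M[100]=22
after and ecx, ebx: ecx=2&22=2
after mov ebx, [eax]: ebx=M[100]=22
after xor ecx, ebx: ecx=2^22=20
after mov ecx, [eax]: ecx=M[100]=22
after add ebx, ecx: ebx=22+22=44
after add eax, 4: eax=100+4=104
after add edi, 3: edi=4+3=7
cmp edi, 19  (cmp 7,19)
jne body: taken
after mov ebx, [eax]: ebx=M[104]=-3
after and ecx, ebx: ecx=22&(-3)=20
after mov ebx, [eax]: ebx=M[104]=-3
after xor ecx, ebx: ecx=20^(-3)=-23
after mov ecx, [eax]: ecx=M[104]=-3
after add ebx, ecx: ebx=(-3)+(-3)=-6
after add eax, 4: eax=104+4=108
after add edi, 3: edi=7+3=10
cmp edi, 19  (cmp 10,19)
jne body: taken
after mov ebx, [eax]: ebx=M[108]=5
after and ecx, ebx: ecx=(-3)&5=5
after mov ebx, [eax]: ebx=M[108]=5
after xor ecx, ebx: ecx=5^5=0
after mov ecx, [eax]: ecx=M[108]=5
after add ebx, ecx: ebx=5+5=10
After step 30: eax = 108.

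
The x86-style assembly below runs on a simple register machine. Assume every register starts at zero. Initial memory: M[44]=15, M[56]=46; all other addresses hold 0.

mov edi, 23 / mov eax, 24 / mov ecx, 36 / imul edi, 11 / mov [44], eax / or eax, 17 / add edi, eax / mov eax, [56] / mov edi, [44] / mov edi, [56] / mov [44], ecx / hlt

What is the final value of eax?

edi=23
eax=24
ecx=36
edi=23*11=253
mov [44], eax → M[44]=24
eax=24|17=25
edi=253+25=278
eax=M[56]=46
edi=M[44]=24
edi=M[56]=46
mov [44], ecx → M[44]=36
halt.

46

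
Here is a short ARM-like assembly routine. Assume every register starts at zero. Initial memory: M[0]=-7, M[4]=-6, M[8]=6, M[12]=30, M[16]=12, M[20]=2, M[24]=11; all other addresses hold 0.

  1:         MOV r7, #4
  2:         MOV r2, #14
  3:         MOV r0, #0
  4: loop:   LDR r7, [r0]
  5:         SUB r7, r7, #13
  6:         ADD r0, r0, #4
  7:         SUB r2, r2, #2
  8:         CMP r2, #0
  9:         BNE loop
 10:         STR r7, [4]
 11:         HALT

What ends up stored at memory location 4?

-2

r7=4
r2=14
r0=0
r7=M[0]=-7
r7=(-7)-13=-20
r0=0+4=4
r2=14-2=12
CMP r2, #0  (cmp 12,0)
BNE loop: taken
r7=M[4]=-6
r7=(-6)-13=-19
r0=4+4=8
r2=12-2=10
CMP r2, #0  (cmp 10,0)
BNE loop: taken
r7=M[8]=6
r7=6-13=-7
r0=8+4=12
r2=10-2=8
CMP r2, #0  (cmp 8,0)
BNE loop: taken
r7=M[12]=30
r7=30-13=17
r0=12+4=16
r2=8-2=6
CMP r2, #0  (cmp 6,0)
BNE loop: taken
r7=M[16]=12
r7=12-13=-1
r0=16+4=20
r2=6-2=4
CMP r2, #0  (cmp 4,0)
BNE loop: taken
r7=M[20]=2
r7=2-13=-11
r0=20+4=24
r2=4-2=2
CMP r2, #0  (cmp 2,0)
BNE loop: taken
r7=M[24]=11
r7=11-13=-2
r0=24+4=28
r2=2-2=0
CMP r2, #0  (cmp 0,0)
BNE loop: not taken
STR r7, [4] → M[4]=-2
halt.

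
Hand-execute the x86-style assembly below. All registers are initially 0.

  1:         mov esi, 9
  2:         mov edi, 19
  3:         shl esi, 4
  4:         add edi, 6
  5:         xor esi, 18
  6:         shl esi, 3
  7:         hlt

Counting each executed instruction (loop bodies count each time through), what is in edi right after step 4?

25

after mov esi, 9: esi=9
after mov edi, 19: edi=19
after shl esi, 4: esi=9<<4=144
after add edi, 6: edi=19+6=25
After step 4: edi = 25.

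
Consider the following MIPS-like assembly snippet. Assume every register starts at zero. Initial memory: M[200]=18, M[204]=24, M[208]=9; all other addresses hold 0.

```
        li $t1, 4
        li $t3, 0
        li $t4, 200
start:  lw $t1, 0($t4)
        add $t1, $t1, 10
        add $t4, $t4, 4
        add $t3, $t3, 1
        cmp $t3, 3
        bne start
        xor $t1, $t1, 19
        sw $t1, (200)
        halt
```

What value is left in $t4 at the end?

212

li $t1, 4 → $t1=4
li $t3, 0 → $t3=0
li $t4, 200 → $t4=200
lw $t1, 0($t4) → $t1=M[200]=18
add $t1, $t1, 10 → $t1=18+10=28
add $t4, $t4, 4 → $t4=200+4=204
add $t3, $t3, 1 → $t3=0+1=1
cmp $t3, 3  (cmp 1,3)
bne start: taken
lw $t1, 0($t4) → $t1=M[204]=24
add $t1, $t1, 10 → $t1=24+10=34
add $t4, $t4, 4 → $t4=204+4=208
add $t3, $t3, 1 → $t3=1+1=2
cmp $t3, 3  (cmp 2,3)
bne start: taken
lw $t1, 0($t4) → $t1=M[208]=9
add $t1, $t1, 10 → $t1=9+10=19
add $t4, $t4, 4 → $t4=208+4=212
add $t3, $t3, 1 → $t3=2+1=3
cmp $t3, 3  (cmp 3,3)
bne start: not taken
xor $t1, $t1, 19 → $t1=19^19=0
sw $t1, (200) → M[200]=0
halt.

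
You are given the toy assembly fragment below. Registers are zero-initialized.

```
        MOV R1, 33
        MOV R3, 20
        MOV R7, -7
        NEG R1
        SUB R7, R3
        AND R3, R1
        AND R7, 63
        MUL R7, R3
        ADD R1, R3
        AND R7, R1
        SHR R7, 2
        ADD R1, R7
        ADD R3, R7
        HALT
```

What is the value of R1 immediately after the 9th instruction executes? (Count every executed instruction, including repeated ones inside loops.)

R1=33
R3=20
R7=-7
R1=-(33)=-33
R7=(-7)-20=-27
R3=20&(-33)=20
R7=(-27)&63=37
R7=37*20=740
R1=(-33)+20=-13
After step 9: R1 = -13.

-13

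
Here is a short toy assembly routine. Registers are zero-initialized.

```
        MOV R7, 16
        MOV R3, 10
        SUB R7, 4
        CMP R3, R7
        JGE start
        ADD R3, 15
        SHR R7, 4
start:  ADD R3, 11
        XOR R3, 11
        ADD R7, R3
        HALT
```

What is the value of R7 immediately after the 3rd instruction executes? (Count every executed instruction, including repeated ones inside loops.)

R7=16
R3=10
R7=16-4=12
After step 3: R7 = 12.

12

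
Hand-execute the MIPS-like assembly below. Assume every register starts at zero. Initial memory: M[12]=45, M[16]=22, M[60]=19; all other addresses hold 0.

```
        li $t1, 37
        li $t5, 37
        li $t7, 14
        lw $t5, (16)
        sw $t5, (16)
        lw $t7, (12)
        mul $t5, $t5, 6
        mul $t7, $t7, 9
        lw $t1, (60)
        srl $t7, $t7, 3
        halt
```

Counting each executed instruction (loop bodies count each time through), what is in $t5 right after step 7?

li $t1, 37 → $t1=37
li $t5, 37 → $t5=37
li $t7, 14 → $t7=14
lw $t5, (16) → $t5=M[16]=22
sw $t5, (16) → M[16]=22
lw $t7, (12) → $t7=M[12]=45
mul $t5, $t5, 6 → $t5=22*6=132
After step 7: $t5 = 132.

132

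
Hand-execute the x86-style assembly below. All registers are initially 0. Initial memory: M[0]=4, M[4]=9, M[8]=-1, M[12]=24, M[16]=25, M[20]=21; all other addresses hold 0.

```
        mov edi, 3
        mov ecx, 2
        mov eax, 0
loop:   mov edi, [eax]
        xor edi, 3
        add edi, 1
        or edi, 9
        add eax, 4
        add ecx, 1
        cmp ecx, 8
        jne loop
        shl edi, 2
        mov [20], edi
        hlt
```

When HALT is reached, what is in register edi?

124

edi=3
ecx=2
eax=0
edi=M[0]=4
edi=4^3=7
edi=7+1=8
edi=8|9=9
eax=0+4=4
ecx=2+1=3
cmp ecx, 8  (cmp 3,8)
jne loop: taken
edi=M[4]=9
edi=9^3=10
edi=10+1=11
edi=11|9=11
eax=4+4=8
ecx=3+1=4
cmp ecx, 8  (cmp 4,8)
jne loop: taken
edi=M[8]=-1
edi=(-1)^3=-4
edi=(-4)+1=-3
edi=(-3)|9=-3
eax=8+4=12
ecx=4+1=5
cmp ecx, 8  (cmp 5,8)
jne loop: taken
edi=M[12]=24
edi=24^3=27
edi=27+1=28
edi=28|9=29
eax=12+4=16
ecx=5+1=6
cmp ecx, 8  (cmp 6,8)
jne loop: taken
edi=M[16]=25
edi=25^3=26
edi=26+1=27
edi=27|9=27
eax=16+4=20
ecx=6+1=7
cmp ecx, 8  (cmp 7,8)
jne loop: taken
edi=M[20]=21
edi=21^3=22
edi=22+1=23
edi=23|9=31
eax=20+4=24
ecx=7+1=8
cmp ecx, 8  (cmp 8,8)
jne loop: not taken
edi=31<<2=124
mov [20], edi → M[20]=124
halt.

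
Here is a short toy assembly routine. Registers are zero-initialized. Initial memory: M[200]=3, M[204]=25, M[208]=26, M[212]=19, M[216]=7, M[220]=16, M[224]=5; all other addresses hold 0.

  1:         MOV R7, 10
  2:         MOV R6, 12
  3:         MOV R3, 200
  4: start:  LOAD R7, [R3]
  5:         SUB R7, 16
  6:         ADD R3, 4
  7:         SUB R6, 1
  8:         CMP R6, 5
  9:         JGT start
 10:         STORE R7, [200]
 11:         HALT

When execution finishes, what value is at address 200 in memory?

after MOV R7, 10: R7=10
after MOV R6, 12: R6=12
after MOV R3, 200: R3=200
after LOAD R7, [R3]: R7=M[200]=3
after SUB R7, 16: R7=3-16=-13
after ADD R3, 4: R3=200+4=204
after SUB R6, 1: R6=12-1=11
CMP R6, 5  (cmp 11,5)
JGT start: taken
after LOAD R7, [R3]: R7=M[204]=25
after SUB R7, 16: R7=25-16=9
after ADD R3, 4: R3=204+4=208
after SUB R6, 1: R6=11-1=10
CMP R6, 5  (cmp 10,5)
JGT start: taken
after LOAD R7, [R3]: R7=M[208]=26
after SUB R7, 16: R7=26-16=10
after ADD R3, 4: R3=208+4=212
after SUB R6, 1: R6=10-1=9
CMP R6, 5  (cmp 9,5)
JGT start: taken
after LOAD R7, [R3]: R7=M[212]=19
after SUB R7, 16: R7=19-16=3
after ADD R3, 4: R3=212+4=216
after SUB R6, 1: R6=9-1=8
CMP R6, 5  (cmp 8,5)
JGT start: taken
after LOAD R7, [R3]: R7=M[216]=7
after SUB R7, 16: R7=7-16=-9
after ADD R3, 4: R3=216+4=220
after SUB R6, 1: R6=8-1=7
CMP R6, 5  (cmp 7,5)
JGT start: taken
after LOAD R7, [R3]: R7=M[220]=16
after SUB R7, 16: R7=16-16=0
after ADD R3, 4: R3=220+4=224
after SUB R6, 1: R6=7-1=6
CMP R6, 5  (cmp 6,5)
JGT start: taken
after LOAD R7, [R3]: R7=M[224]=5
after SUB R7, 16: R7=5-16=-11
after ADD R3, 4: R3=224+4=228
after SUB R6, 1: R6=6-1=5
CMP R6, 5  (cmp 5,5)
JGT start: not taken
STORE R7, [200] → M[200]=-11
halt.

-11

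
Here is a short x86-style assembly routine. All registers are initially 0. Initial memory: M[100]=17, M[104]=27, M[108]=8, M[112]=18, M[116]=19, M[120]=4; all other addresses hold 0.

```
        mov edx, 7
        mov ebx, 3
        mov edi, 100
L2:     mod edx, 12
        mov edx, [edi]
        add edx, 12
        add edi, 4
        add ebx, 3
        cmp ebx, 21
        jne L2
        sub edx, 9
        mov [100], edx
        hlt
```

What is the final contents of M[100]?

mov edx, 7 → edx=7
mov ebx, 3 → ebx=3
mov edi, 100 → edi=100
mod edx, 12 → edx=7%12=7
mov edx, [edi] → edx=M[100]=17
add edx, 12 → edx=17+12=29
add edi, 4 → edi=100+4=104
add ebx, 3 → ebx=3+3=6
cmp ebx, 21  (cmp 6,21)
jne L2: taken
mod edx, 12 → edx=29%12=5
mov edx, [edi] → edx=M[104]=27
add edx, 12 → edx=27+12=39
add edi, 4 → edi=104+4=108
add ebx, 3 → ebx=6+3=9
cmp ebx, 21  (cmp 9,21)
jne L2: taken
mod edx, 12 → edx=39%12=3
mov edx, [edi] → edx=M[108]=8
add edx, 12 → edx=8+12=20
add edi, 4 → edi=108+4=112
add ebx, 3 → ebx=9+3=12
cmp ebx, 21  (cmp 12,21)
jne L2: taken
mod edx, 12 → edx=20%12=8
mov edx, [edi] → edx=M[112]=18
add edx, 12 → edx=18+12=30
add edi, 4 → edi=112+4=116
add ebx, 3 → ebx=12+3=15
cmp ebx, 21  (cmp 15,21)
jne L2: taken
mod edx, 12 → edx=30%12=6
mov edx, [edi] → edx=M[116]=19
add edx, 12 → edx=19+12=31
add edi, 4 → edi=116+4=120
add ebx, 3 → ebx=15+3=18
cmp ebx, 21  (cmp 18,21)
jne L2: taken
mod edx, 12 → edx=31%12=7
mov edx, [edi] → edx=M[120]=4
add edx, 12 → edx=4+12=16
add edi, 4 → edi=120+4=124
add ebx, 3 → ebx=18+3=21
cmp ebx, 21  (cmp 21,21)
jne L2: not taken
sub edx, 9 → edx=16-9=7
mov [100], edx → M[100]=7
halt.

7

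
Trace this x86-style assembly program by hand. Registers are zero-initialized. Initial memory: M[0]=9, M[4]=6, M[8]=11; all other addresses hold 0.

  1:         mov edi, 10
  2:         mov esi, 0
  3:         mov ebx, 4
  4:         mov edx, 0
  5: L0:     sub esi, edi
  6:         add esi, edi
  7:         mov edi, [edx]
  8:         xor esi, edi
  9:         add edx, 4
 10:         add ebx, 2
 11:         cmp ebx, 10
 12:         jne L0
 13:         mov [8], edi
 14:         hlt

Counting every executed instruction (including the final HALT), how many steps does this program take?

30

mov edi, 10 → edi=10
mov esi, 0 → esi=0
mov ebx, 4 → ebx=4
mov edx, 0 → edx=0
sub esi, edi → esi=0-10=-10
add esi, edi → esi=(-10)+10=0
mov edi, [edx] → edi=M[0]=9
xor esi, edi → esi=0^9=9
add edx, 4 → edx=0+4=4
add ebx, 2 → ebx=4+2=6
cmp ebx, 10  (cmp 6,10)
jne L0: taken
sub esi, edi → esi=9-9=0
add esi, edi → esi=0+9=9
mov edi, [edx] → edi=M[4]=6
xor esi, edi → esi=9^6=15
add edx, 4 → edx=4+4=8
add ebx, 2 → ebx=6+2=8
cmp ebx, 10  (cmp 8,10)
jne L0: taken
sub esi, edi → esi=15-6=9
add esi, edi → esi=9+6=15
mov edi, [edx] → edi=M[8]=11
xor esi, edi → esi=15^11=4
add edx, 4 → edx=8+4=12
add ebx, 2 → ebx=8+2=10
cmp ebx, 10  (cmp 10,10)
jne L0: not taken
mov [8], edi → M[8]=11
halt.
Total executed instructions: 30.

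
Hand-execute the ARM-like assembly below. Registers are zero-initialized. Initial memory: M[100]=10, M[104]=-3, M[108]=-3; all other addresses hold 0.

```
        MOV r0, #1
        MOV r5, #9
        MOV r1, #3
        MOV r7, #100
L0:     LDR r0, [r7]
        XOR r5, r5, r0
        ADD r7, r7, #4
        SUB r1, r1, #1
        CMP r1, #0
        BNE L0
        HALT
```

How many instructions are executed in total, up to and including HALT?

r0=1
r5=9
r1=3
r7=100
r0=M[100]=10
r5=9^10=3
r7=100+4=104
r1=3-1=2
CMP r1, #0  (cmp 2,0)
BNE L0: taken
r0=M[104]=-3
r5=3^(-3)=-2
r7=104+4=108
r1=2-1=1
CMP r1, #0  (cmp 1,0)
BNE L0: taken
r0=M[108]=-3
r5=(-2)^(-3)=3
r7=108+4=112
r1=1-1=0
CMP r1, #0  (cmp 0,0)
BNE L0: not taken
halt.
Total executed instructions: 23.

23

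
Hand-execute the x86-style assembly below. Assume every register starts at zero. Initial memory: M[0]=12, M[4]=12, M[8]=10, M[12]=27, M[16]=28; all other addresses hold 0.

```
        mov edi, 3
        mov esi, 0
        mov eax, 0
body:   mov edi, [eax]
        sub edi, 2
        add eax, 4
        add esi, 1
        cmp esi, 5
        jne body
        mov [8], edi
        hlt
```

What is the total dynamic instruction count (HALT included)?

35

mov edi, 3 → edi=3
mov esi, 0 → esi=0
mov eax, 0 → eax=0
mov edi, [eax] → edi=M[0]=12
sub edi, 2 → edi=12-2=10
add eax, 4 → eax=0+4=4
add esi, 1 → esi=0+1=1
cmp esi, 5  (cmp 1,5)
jne body: taken
mov edi, [eax] → edi=M[4]=12
sub edi, 2 → edi=12-2=10
add eax, 4 → eax=4+4=8
add esi, 1 → esi=1+1=2
cmp esi, 5  (cmp 2,5)
jne body: taken
mov edi, [eax] → edi=M[8]=10
sub edi, 2 → edi=10-2=8
add eax, 4 → eax=8+4=12
add esi, 1 → esi=2+1=3
cmp esi, 5  (cmp 3,5)
jne body: taken
mov edi, [eax] → edi=M[12]=27
sub edi, 2 → edi=27-2=25
add eax, 4 → eax=12+4=16
add esi, 1 → esi=3+1=4
cmp esi, 5  (cmp 4,5)
jne body: taken
mov edi, [eax] → edi=M[16]=28
sub edi, 2 → edi=28-2=26
add eax, 4 → eax=16+4=20
add esi, 1 → esi=4+1=5
cmp esi, 5  (cmp 5,5)
jne body: not taken
mov [8], edi → M[8]=26
halt.
Total executed instructions: 35.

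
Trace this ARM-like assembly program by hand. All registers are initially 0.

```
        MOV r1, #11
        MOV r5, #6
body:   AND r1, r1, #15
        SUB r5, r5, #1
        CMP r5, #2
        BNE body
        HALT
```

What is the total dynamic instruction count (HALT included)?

19

r1=11
r5=6
r1=11&15=11
r5=6-1=5
CMP r5, #2  (cmp 5,2)
BNE body: taken
r1=11&15=11
r5=5-1=4
CMP r5, #2  (cmp 4,2)
BNE body: taken
r1=11&15=11
r5=4-1=3
CMP r5, #2  (cmp 3,2)
BNE body: taken
r1=11&15=11
r5=3-1=2
CMP r5, #2  (cmp 2,2)
BNE body: not taken
halt.
Total executed instructions: 19.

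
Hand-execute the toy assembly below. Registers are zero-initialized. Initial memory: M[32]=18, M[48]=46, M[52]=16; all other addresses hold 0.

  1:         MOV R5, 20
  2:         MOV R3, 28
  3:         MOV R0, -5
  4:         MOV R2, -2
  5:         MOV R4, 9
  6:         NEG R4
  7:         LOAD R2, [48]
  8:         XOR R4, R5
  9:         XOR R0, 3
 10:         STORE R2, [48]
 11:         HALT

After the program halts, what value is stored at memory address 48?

MOV R5, 20 → R5=20
MOV R3, 28 → R3=28
MOV R0, -5 → R0=-5
MOV R2, -2 → R2=-2
MOV R4, 9 → R4=9
NEG R4 → R4=-(9)=-9
LOAD R2, [48] → R2=M[48]=46
XOR R4, R5 → R4=(-9)^20=-29
XOR R0, 3 → R0=(-5)^3=-8
STORE R2, [48] → M[48]=46
halt.

46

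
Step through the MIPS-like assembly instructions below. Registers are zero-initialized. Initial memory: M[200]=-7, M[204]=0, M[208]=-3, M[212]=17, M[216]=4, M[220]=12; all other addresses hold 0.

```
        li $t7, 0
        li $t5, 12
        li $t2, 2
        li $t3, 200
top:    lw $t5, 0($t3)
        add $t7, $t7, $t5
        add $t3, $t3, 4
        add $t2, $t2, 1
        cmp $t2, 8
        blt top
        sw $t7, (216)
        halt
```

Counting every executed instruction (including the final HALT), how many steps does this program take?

li $t7, 0 → $t7=0
li $t5, 12 → $t5=12
li $t2, 2 → $t2=2
li $t3, 200 → $t3=200
lw $t5, 0($t3) → $t5=M[200]=-7
add $t7, $t7, $t5 → $t7=0+(-7)=-7
add $t3, $t3, 4 → $t3=200+4=204
add $t2, $t2, 1 → $t2=2+1=3
cmp $t2, 8  (cmp 3,8)
blt top: taken
lw $t5, 0($t3) → $t5=M[204]=0
add $t7, $t7, $t5 → $t7=(-7)+0=-7
add $t3, $t3, 4 → $t3=204+4=208
add $t2, $t2, 1 → $t2=3+1=4
cmp $t2, 8  (cmp 4,8)
blt top: taken
lw $t5, 0($t3) → $t5=M[208]=-3
add $t7, $t7, $t5 → $t7=(-7)+(-3)=-10
add $t3, $t3, 4 → $t3=208+4=212
add $t2, $t2, 1 → $t2=4+1=5
cmp $t2, 8  (cmp 5,8)
blt top: taken
lw $t5, 0($t3) → $t5=M[212]=17
add $t7, $t7, $t5 → $t7=(-10)+17=7
add $t3, $t3, 4 → $t3=212+4=216
add $t2, $t2, 1 → $t2=5+1=6
cmp $t2, 8  (cmp 6,8)
blt top: taken
lw $t5, 0($t3) → $t5=M[216]=4
add $t7, $t7, $t5 → $t7=7+4=11
add $t3, $t3, 4 → $t3=216+4=220
add $t2, $t2, 1 → $t2=6+1=7
cmp $t2, 8  (cmp 7,8)
blt top: taken
lw $t5, 0($t3) → $t5=M[220]=12
add $t7, $t7, $t5 → $t7=11+12=23
add $t3, $t3, 4 → $t3=220+4=224
add $t2, $t2, 1 → $t2=7+1=8
cmp $t2, 8  (cmp 8,8)
blt top: not taken
sw $t7, (216) → M[216]=23
halt.
Total executed instructions: 42.

42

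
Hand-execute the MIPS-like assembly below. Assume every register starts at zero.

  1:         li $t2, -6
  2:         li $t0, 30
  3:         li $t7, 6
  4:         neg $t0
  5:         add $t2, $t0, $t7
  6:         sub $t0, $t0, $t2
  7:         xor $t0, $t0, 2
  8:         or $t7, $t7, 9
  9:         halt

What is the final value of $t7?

$t2=-6
$t0=30
$t7=6
$t0=-(30)=-30
$t2=(-30)+6=-24
$t0=(-30)-(-24)=-6
$t0=(-6)^2=-8
$t7=6|9=15
halt.

15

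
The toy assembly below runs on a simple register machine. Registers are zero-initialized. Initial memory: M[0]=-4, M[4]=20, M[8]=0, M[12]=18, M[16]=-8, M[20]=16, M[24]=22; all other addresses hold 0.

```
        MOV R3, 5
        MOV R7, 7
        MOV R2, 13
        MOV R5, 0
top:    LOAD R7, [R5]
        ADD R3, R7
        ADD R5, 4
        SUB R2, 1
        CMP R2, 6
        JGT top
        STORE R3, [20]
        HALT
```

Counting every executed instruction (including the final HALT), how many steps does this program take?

after MOV R3, 5: R3=5
after MOV R7, 7: R7=7
after MOV R2, 13: R2=13
after MOV R5, 0: R5=0
after LOAD R7, [R5]: R7=M[0]=-4
after ADD R3, R7: R3=5+(-4)=1
after ADD R5, 4: R5=0+4=4
after SUB R2, 1: R2=13-1=12
CMP R2, 6  (cmp 12,6)
JGT top: taken
after LOAD R7, [R5]: R7=M[4]=20
after ADD R3, R7: R3=1+20=21
after ADD R5, 4: R5=4+4=8
after SUB R2, 1: R2=12-1=11
CMP R2, 6  (cmp 11,6)
JGT top: taken
after LOAD R7, [R5]: R7=M[8]=0
after ADD R3, R7: R3=21+0=21
after ADD R5, 4: R5=8+4=12
after SUB R2, 1: R2=11-1=10
CMP R2, 6  (cmp 10,6)
JGT top: taken
after LOAD R7, [R5]: R7=M[12]=18
after ADD R3, R7: R3=21+18=39
after ADD R5, 4: R5=12+4=16
after SUB R2, 1: R2=10-1=9
CMP R2, 6  (cmp 9,6)
JGT top: taken
after LOAD R7, [R5]: R7=M[16]=-8
after ADD R3, R7: R3=39+(-8)=31
after ADD R5, 4: R5=16+4=20
after SUB R2, 1: R2=9-1=8
CMP R2, 6  (cmp 8,6)
JGT top: taken
after LOAD R7, [R5]: R7=M[20]=16
after ADD R3, R7: R3=31+16=47
after ADD R5, 4: R5=20+4=24
after SUB R2, 1: R2=8-1=7
CMP R2, 6  (cmp 7,6)
JGT top: taken
after LOAD R7, [R5]: R7=M[24]=22
after ADD R3, R7: R3=47+22=69
after ADD R5, 4: R5=24+4=28
after SUB R2, 1: R2=7-1=6
CMP R2, 6  (cmp 6,6)
JGT top: not taken
STORE R3, [20] → M[20]=69
halt.
Total executed instructions: 48.

48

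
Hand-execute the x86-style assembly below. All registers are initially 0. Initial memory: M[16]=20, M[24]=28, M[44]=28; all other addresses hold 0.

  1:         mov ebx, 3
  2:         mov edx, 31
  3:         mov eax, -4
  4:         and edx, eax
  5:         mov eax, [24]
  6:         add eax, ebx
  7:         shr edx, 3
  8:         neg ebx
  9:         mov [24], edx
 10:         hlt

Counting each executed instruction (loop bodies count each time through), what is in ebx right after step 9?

ebx=3
edx=31
eax=-4
edx=31&(-4)=28
eax=M[24]=28
eax=28+3=31
edx=28>>3=3
ebx=-(3)=-3
mov [24], edx → M[24]=3
After step 9: ebx = -3.

-3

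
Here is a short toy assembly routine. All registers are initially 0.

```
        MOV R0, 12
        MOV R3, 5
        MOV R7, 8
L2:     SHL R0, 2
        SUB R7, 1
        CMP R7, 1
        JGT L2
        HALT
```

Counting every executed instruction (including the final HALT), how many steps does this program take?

32

MOV R0, 12 → R0=12
MOV R3, 5 → R3=5
MOV R7, 8 → R7=8
SHL R0, 2 → R0=12<<2=48
SUB R7, 1 → R7=8-1=7
CMP R7, 1  (cmp 7,1)
JGT L2: taken
SHL R0, 2 → R0=48<<2=192
SUB R7, 1 → R7=7-1=6
CMP R7, 1  (cmp 6,1)
JGT L2: taken
SHL R0, 2 → R0=192<<2=768
SUB R7, 1 → R7=6-1=5
CMP R7, 1  (cmp 5,1)
JGT L2: taken
SHL R0, 2 → R0=768<<2=3072
SUB R7, 1 → R7=5-1=4
CMP R7, 1  (cmp 4,1)
JGT L2: taken
SHL R0, 2 → R0=3072<<2=12288
SUB R7, 1 → R7=4-1=3
CMP R7, 1  (cmp 3,1)
JGT L2: taken
SHL R0, 2 → R0=12288<<2=49152
SUB R7, 1 → R7=3-1=2
CMP R7, 1  (cmp 2,1)
JGT L2: taken
SHL R0, 2 → R0=49152<<2=196608
SUB R7, 1 → R7=2-1=1
CMP R7, 1  (cmp 1,1)
JGT L2: not taken
halt.
Total executed instructions: 32.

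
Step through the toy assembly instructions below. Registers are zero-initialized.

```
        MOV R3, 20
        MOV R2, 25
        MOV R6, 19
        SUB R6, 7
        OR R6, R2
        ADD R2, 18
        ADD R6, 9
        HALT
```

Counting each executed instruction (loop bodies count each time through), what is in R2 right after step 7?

43

MOV R3, 20 → R3=20
MOV R2, 25 → R2=25
MOV R6, 19 → R6=19
SUB R6, 7 → R6=19-7=12
OR R6, R2 → R6=12|25=29
ADD R2, 18 → R2=25+18=43
ADD R6, 9 → R6=29+9=38
After step 7: R2 = 43.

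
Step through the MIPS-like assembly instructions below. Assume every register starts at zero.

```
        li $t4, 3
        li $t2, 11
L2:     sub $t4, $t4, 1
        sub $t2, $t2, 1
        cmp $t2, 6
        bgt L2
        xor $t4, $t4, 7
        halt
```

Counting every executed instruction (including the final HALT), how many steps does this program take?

after li $t4, 3: $t4=3
after li $t2, 11: $t2=11
after sub $t4, $t4, 1: $t4=3-1=2
after sub $t2, $t2, 1: $t2=11-1=10
cmp $t2, 6  (cmp 10,6)
bgt L2: taken
after sub $t4, $t4, 1: $t4=2-1=1
after sub $t2, $t2, 1: $t2=10-1=9
cmp $t2, 6  (cmp 9,6)
bgt L2: taken
after sub $t4, $t4, 1: $t4=1-1=0
after sub $t2, $t2, 1: $t2=9-1=8
cmp $t2, 6  (cmp 8,6)
bgt L2: taken
after sub $t4, $t4, 1: $t4=0-1=-1
after sub $t2, $t2, 1: $t2=8-1=7
cmp $t2, 6  (cmp 7,6)
bgt L2: taken
after sub $t4, $t4, 1: $t4=(-1)-1=-2
after sub $t2, $t2, 1: $t2=7-1=6
cmp $t2, 6  (cmp 6,6)
bgt L2: not taken
after xor $t4, $t4, 7: $t4=(-2)^7=-7
halt.
Total executed instructions: 24.

24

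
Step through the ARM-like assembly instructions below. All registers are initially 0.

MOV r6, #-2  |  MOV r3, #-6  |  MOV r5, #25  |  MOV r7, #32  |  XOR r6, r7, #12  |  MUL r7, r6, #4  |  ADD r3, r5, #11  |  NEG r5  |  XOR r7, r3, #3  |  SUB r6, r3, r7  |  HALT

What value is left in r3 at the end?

36

MOV r6, #-2 → r6=-2
MOV r3, #-6 → r3=-6
MOV r5, #25 → r5=25
MOV r7, #32 → r7=32
XOR r6, r7, #12 → r6=32^12=44
MUL r7, r6, #4 → r7=44*4=176
ADD r3, r5, #11 → r3=25+11=36
NEG r5 → r5=-(25)=-25
XOR r7, r3, #3 → r7=36^3=39
SUB r6, r3, r7 → r6=36-39=-3
halt.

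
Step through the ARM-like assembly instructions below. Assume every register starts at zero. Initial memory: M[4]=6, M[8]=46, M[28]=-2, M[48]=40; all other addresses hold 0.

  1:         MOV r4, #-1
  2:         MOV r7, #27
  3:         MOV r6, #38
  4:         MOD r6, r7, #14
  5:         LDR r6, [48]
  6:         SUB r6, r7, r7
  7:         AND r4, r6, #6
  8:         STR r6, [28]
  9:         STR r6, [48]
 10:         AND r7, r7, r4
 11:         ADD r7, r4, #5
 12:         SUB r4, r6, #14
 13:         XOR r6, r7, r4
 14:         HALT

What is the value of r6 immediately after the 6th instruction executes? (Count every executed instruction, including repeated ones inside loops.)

r4=-1
r7=27
r6=38
r6=27%14=13
r6=M[48]=40
r6=27-27=0
After step 6: r6 = 0.

0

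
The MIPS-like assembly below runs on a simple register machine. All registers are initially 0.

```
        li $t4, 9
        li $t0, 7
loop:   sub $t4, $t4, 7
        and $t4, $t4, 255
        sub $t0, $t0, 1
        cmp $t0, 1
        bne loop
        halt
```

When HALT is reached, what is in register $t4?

223

li $t4, 9 → $t4=9
li $t0, 7 → $t0=7
sub $t4, $t4, 7 → $t4=9-7=2
and $t4, $t4, 255 → $t4=2&255=2
sub $t0, $t0, 1 → $t0=7-1=6
cmp $t0, 1  (cmp 6,1)
bne loop: taken
sub $t4, $t4, 7 → $t4=2-7=-5
and $t4, $t4, 255 → $t4=(-5)&255=251
sub $t0, $t0, 1 → $t0=6-1=5
cmp $t0, 1  (cmp 5,1)
bne loop: taken
sub $t4, $t4, 7 → $t4=251-7=244
and $t4, $t4, 255 → $t4=244&255=244
sub $t0, $t0, 1 → $t0=5-1=4
cmp $t0, 1  (cmp 4,1)
bne loop: taken
sub $t4, $t4, 7 → $t4=244-7=237
and $t4, $t4, 255 → $t4=237&255=237
sub $t0, $t0, 1 → $t0=4-1=3
cmp $t0, 1  (cmp 3,1)
bne loop: taken
sub $t4, $t4, 7 → $t4=237-7=230
and $t4, $t4, 255 → $t4=230&255=230
sub $t0, $t0, 1 → $t0=3-1=2
cmp $t0, 1  (cmp 2,1)
bne loop: taken
sub $t4, $t4, 7 → $t4=230-7=223
and $t4, $t4, 255 → $t4=223&255=223
sub $t0, $t0, 1 → $t0=2-1=1
cmp $t0, 1  (cmp 1,1)
bne loop: not taken
halt.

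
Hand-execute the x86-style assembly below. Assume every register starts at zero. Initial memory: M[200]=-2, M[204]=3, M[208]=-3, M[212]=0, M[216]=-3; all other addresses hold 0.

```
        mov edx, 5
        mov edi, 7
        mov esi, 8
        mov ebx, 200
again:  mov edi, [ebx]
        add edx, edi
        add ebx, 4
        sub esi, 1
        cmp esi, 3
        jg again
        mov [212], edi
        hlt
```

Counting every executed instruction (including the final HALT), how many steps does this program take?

mov edx, 5 → edx=5
mov edi, 7 → edi=7
mov esi, 8 → esi=8
mov ebx, 200 → ebx=200
mov edi, [ebx] → edi=M[200]=-2
add edx, edi → edx=5+(-2)=3
add ebx, 4 → ebx=200+4=204
sub esi, 1 → esi=8-1=7
cmp esi, 3  (cmp 7,3)
jg again: taken
mov edi, [ebx] → edi=M[204]=3
add edx, edi → edx=3+3=6
add ebx, 4 → ebx=204+4=208
sub esi, 1 → esi=7-1=6
cmp esi, 3  (cmp 6,3)
jg again: taken
mov edi, [ebx] → edi=M[208]=-3
add edx, edi → edx=6+(-3)=3
add ebx, 4 → ebx=208+4=212
sub esi, 1 → esi=6-1=5
cmp esi, 3  (cmp 5,3)
jg again: taken
mov edi, [ebx] → edi=M[212]=0
add edx, edi → edx=3+0=3
add ebx, 4 → ebx=212+4=216
sub esi, 1 → esi=5-1=4
cmp esi, 3  (cmp 4,3)
jg again: taken
mov edi, [ebx] → edi=M[216]=-3
add edx, edi → edx=3+(-3)=0
add ebx, 4 → ebx=216+4=220
sub esi, 1 → esi=4-1=3
cmp esi, 3  (cmp 3,3)
jg again: not taken
mov [212], edi → M[212]=-3
halt.
Total executed instructions: 36.

36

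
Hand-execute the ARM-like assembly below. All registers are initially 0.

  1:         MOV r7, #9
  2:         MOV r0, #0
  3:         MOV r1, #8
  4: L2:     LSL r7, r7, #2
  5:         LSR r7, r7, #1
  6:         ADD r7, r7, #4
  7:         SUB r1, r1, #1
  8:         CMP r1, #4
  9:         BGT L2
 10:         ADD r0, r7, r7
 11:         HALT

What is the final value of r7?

204

MOV r7, #9 → r7=9
MOV r0, #0 → r0=0
MOV r1, #8 → r1=8
LSL r7, r7, #2 → r7=9<<2=36
LSR r7, r7, #1 → r7=36>>1=18
ADD r7, r7, #4 → r7=18+4=22
SUB r1, r1, #1 → r1=8-1=7
CMP r1, #4  (cmp 7,4)
BGT L2: taken
LSL r7, r7, #2 → r7=22<<2=88
LSR r7, r7, #1 → r7=88>>1=44
ADD r7, r7, #4 → r7=44+4=48
SUB r1, r1, #1 → r1=7-1=6
CMP r1, #4  (cmp 6,4)
BGT L2: taken
LSL r7, r7, #2 → r7=48<<2=192
LSR r7, r7, #1 → r7=192>>1=96
ADD r7, r7, #4 → r7=96+4=100
SUB r1, r1, #1 → r1=6-1=5
CMP r1, #4  (cmp 5,4)
BGT L2: taken
LSL r7, r7, #2 → r7=100<<2=400
LSR r7, r7, #1 → r7=400>>1=200
ADD r7, r7, #4 → r7=200+4=204
SUB r1, r1, #1 → r1=5-1=4
CMP r1, #4  (cmp 4,4)
BGT L2: not taken
ADD r0, r7, r7 → r0=204+204=408
halt.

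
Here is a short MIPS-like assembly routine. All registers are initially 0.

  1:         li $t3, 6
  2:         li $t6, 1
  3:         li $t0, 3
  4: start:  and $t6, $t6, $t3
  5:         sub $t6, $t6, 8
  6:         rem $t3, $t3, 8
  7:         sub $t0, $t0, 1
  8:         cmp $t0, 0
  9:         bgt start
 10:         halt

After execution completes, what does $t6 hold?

$t3=6
$t6=1
$t0=3
$t6=1&6=0
$t6=0-8=-8
$t3=6%8=6
$t0=3-1=2
cmp $t0, 0  (cmp 2,0)
bgt start: taken
$t6=(-8)&6=0
$t6=0-8=-8
$t3=6%8=6
$t0=2-1=1
cmp $t0, 0  (cmp 1,0)
bgt start: taken
$t6=(-8)&6=0
$t6=0-8=-8
$t3=6%8=6
$t0=1-1=0
cmp $t0, 0  (cmp 0,0)
bgt start: not taken
halt.

-8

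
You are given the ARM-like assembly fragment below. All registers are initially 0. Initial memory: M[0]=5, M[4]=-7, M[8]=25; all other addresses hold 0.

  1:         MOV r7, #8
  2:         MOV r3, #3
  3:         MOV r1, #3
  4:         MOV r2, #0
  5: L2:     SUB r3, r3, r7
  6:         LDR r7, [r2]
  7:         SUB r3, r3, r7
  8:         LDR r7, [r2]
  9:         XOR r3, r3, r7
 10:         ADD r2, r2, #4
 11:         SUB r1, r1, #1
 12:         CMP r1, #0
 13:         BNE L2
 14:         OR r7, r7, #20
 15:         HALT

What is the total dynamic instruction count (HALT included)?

after MOV r7, #8: r7=8
after MOV r3, #3: r3=3
after MOV r1, #3: r1=3
after MOV r2, #0: r2=0
after SUB r3, r3, r7: r3=3-8=-5
after LDR r7, [r2]: r7=M[0]=5
after SUB r3, r3, r7: r3=(-5)-5=-10
after LDR r7, [r2]: r7=M[0]=5
after XOR r3, r3, r7: r3=(-10)^5=-13
after ADD r2, r2, #4: r2=0+4=4
after SUB r1, r1, #1: r1=3-1=2
CMP r1, #0  (cmp 2,0)
BNE L2: taken
after SUB r3, r3, r7: r3=(-13)-5=-18
after LDR r7, [r2]: r7=M[4]=-7
after SUB r3, r3, r7: r3=(-18)-(-7)=-11
after LDR r7, [r2]: r7=M[4]=-7
after XOR r3, r3, r7: r3=(-11)^(-7)=12
after ADD r2, r2, #4: r2=4+4=8
after SUB r1, r1, #1: r1=2-1=1
CMP r1, #0  (cmp 1,0)
BNE L2: taken
after SUB r3, r3, r7: r3=12-(-7)=19
after LDR r7, [r2]: r7=M[8]=25
after SUB r3, r3, r7: r3=19-25=-6
after LDR r7, [r2]: r7=M[8]=25
after XOR r3, r3, r7: r3=(-6)^25=-29
after ADD r2, r2, #4: r2=8+4=12
after SUB r1, r1, #1: r1=1-1=0
CMP r1, #0  (cmp 0,0)
BNE L2: not taken
after OR r7, r7, #20: r7=25|20=29
halt.
Total executed instructions: 33.

33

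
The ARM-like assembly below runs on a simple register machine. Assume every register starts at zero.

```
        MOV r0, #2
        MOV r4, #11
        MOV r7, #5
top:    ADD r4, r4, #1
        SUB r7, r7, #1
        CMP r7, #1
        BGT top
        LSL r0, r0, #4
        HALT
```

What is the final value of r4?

15

MOV r0, #2 → r0=2
MOV r4, #11 → r4=11
MOV r7, #5 → r7=5
ADD r4, r4, #1 → r4=11+1=12
SUB r7, r7, #1 → r7=5-1=4
CMP r7, #1  (cmp 4,1)
BGT top: taken
ADD r4, r4, #1 → r4=12+1=13
SUB r7, r7, #1 → r7=4-1=3
CMP r7, #1  (cmp 3,1)
BGT top: taken
ADD r4, r4, #1 → r4=13+1=14
SUB r7, r7, #1 → r7=3-1=2
CMP r7, #1  (cmp 2,1)
BGT top: taken
ADD r4, r4, #1 → r4=14+1=15
SUB r7, r7, #1 → r7=2-1=1
CMP r7, #1  (cmp 1,1)
BGT top: not taken
LSL r0, r0, #4 → r0=2<<4=32
halt.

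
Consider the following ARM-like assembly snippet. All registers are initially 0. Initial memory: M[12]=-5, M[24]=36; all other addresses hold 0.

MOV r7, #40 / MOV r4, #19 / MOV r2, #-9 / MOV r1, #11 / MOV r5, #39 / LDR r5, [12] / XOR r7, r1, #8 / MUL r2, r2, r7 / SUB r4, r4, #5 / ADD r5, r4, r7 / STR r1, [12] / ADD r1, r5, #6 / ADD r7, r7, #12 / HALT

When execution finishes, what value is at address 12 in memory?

r7=40
r4=19
r2=-9
r1=11
r5=39
r5=M[12]=-5
r7=11^8=3
r2=(-9)*3=-27
r4=19-5=14
r5=14+3=17
STR r1, [12] → M[12]=11
r1=17+6=23
r7=3+12=15
halt.

11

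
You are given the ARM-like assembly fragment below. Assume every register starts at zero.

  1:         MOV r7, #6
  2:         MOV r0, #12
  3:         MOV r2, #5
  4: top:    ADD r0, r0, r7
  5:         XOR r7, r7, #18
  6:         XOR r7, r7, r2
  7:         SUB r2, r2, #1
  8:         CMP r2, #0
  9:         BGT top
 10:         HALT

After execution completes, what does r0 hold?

after MOV r7, #6: r7=6
after MOV r0, #12: r0=12
after MOV r2, #5: r2=5
after ADD r0, r0, r7: r0=12+6=18
after XOR r7, r7, #18: r7=6^18=20
after XOR r7, r7, r2: r7=20^5=17
after SUB r2, r2, #1: r2=5-1=4
CMP r2, #0  (cmp 4,0)
BGT top: taken
after ADD r0, r0, r7: r0=18+17=35
after XOR r7, r7, #18: r7=17^18=3
after XOR r7, r7, r2: r7=3^4=7
after SUB r2, r2, #1: r2=4-1=3
CMP r2, #0  (cmp 3,0)
BGT top: taken
after ADD r0, r0, r7: r0=35+7=42
after XOR r7, r7, #18: r7=7^18=21
after XOR r7, r7, r2: r7=21^3=22
after SUB r2, r2, #1: r2=3-1=2
CMP r2, #0  (cmp 2,0)
BGT top: taken
after ADD r0, r0, r7: r0=42+22=64
after XOR r7, r7, #18: r7=22^18=4
after XOR r7, r7, r2: r7=4^2=6
after SUB r2, r2, #1: r2=2-1=1
CMP r2, #0  (cmp 1,0)
BGT top: taken
after ADD r0, r0, r7: r0=64+6=70
after XOR r7, r7, #18: r7=6^18=20
after XOR r7, r7, r2: r7=20^1=21
after SUB r2, r2, #1: r2=1-1=0
CMP r2, #0  (cmp 0,0)
BGT top: not taken
halt.

70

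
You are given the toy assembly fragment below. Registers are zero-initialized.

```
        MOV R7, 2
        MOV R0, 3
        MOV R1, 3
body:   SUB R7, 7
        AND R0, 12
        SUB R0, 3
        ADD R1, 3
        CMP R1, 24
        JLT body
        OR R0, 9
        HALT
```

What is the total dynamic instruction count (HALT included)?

47

after MOV R7, 2: R7=2
after MOV R0, 3: R0=3
after MOV R1, 3: R1=3
after SUB R7, 7: R7=2-7=-5
after AND R0, 12: R0=3&12=0
after SUB R0, 3: R0=0-3=-3
after ADD R1, 3: R1=3+3=6
CMP R1, 24  (cmp 6,24)
JLT body: taken
after SUB R7, 7: R7=(-5)-7=-12
after AND R0, 12: R0=(-3)&12=12
after SUB R0, 3: R0=12-3=9
after ADD R1, 3: R1=6+3=9
CMP R1, 24  (cmp 9,24)
JLT body: taken
after SUB R7, 7: R7=(-12)-7=-19
after AND R0, 12: R0=9&12=8
after SUB R0, 3: R0=8-3=5
after ADD R1, 3: R1=9+3=12
CMP R1, 24  (cmp 12,24)
JLT body: taken
after SUB R7, 7: R7=(-19)-7=-26
after AND R0, 12: R0=5&12=4
after SUB R0, 3: R0=4-3=1
after ADD R1, 3: R1=12+3=15
CMP R1, 24  (cmp 15,24)
JLT body: taken
after SUB R7, 7: R7=(-26)-7=-33
after AND R0, 12: R0=1&12=0
after SUB R0, 3: R0=0-3=-3
after ADD R1, 3: R1=15+3=18
CMP R1, 24  (cmp 18,24)
JLT body: taken
after SUB R7, 7: R7=(-33)-7=-40
after AND R0, 12: R0=(-3)&12=12
after SUB R0, 3: R0=12-3=9
after ADD R1, 3: R1=18+3=21
CMP R1, 24  (cmp 21,24)
JLT body: taken
after SUB R7, 7: R7=(-40)-7=-47
after AND R0, 12: R0=9&12=8
after SUB R0, 3: R0=8-3=5
after ADD R1, 3: R1=21+3=24
CMP R1, 24  (cmp 24,24)
JLT body: not taken
after OR R0, 9: R0=5|9=13
halt.
Total executed instructions: 47.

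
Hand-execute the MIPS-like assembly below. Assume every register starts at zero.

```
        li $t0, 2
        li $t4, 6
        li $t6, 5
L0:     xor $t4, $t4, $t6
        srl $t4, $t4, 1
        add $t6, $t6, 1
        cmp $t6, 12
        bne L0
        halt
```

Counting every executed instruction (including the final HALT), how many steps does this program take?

39

li $t0, 2 → $t0=2
li $t4, 6 → $t4=6
li $t6, 5 → $t6=5
xor $t4, $t4, $t6 → $t4=6^5=3
srl $t4, $t4, 1 → $t4=3>>1=1
add $t6, $t6, 1 → $t6=5+1=6
cmp $t6, 12  (cmp 6,12)
bne L0: taken
xor $t4, $t4, $t6 → $t4=1^6=7
srl $t4, $t4, 1 → $t4=7>>1=3
add $t6, $t6, 1 → $t6=6+1=7
cmp $t6, 12  (cmp 7,12)
bne L0: taken
xor $t4, $t4, $t6 → $t4=3^7=4
srl $t4, $t4, 1 → $t4=4>>1=2
add $t6, $t6, 1 → $t6=7+1=8
cmp $t6, 12  (cmp 8,12)
bne L0: taken
xor $t4, $t4, $t6 → $t4=2^8=10
srl $t4, $t4, 1 → $t4=10>>1=5
add $t6, $t6, 1 → $t6=8+1=9
cmp $t6, 12  (cmp 9,12)
bne L0: taken
xor $t4, $t4, $t6 → $t4=5^9=12
srl $t4, $t4, 1 → $t4=12>>1=6
add $t6, $t6, 1 → $t6=9+1=10
cmp $t6, 12  (cmp 10,12)
bne L0: taken
xor $t4, $t4, $t6 → $t4=6^10=12
srl $t4, $t4, 1 → $t4=12>>1=6
add $t6, $t6, 1 → $t6=10+1=11
cmp $t6, 12  (cmp 11,12)
bne L0: taken
xor $t4, $t4, $t6 → $t4=6^11=13
srl $t4, $t4, 1 → $t4=13>>1=6
add $t6, $t6, 1 → $t6=11+1=12
cmp $t6, 12  (cmp 12,12)
bne L0: not taken
halt.
Total executed instructions: 39.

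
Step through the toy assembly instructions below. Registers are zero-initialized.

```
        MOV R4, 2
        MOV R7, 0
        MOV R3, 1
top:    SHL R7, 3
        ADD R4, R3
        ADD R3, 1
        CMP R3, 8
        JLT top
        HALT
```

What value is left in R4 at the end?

30

MOV R4, 2 → R4=2
MOV R7, 0 → R7=0
MOV R3, 1 → R3=1
SHL R7, 3 → R7=0<<3=0
ADD R4, R3 → R4=2+1=3
ADD R3, 1 → R3=1+1=2
CMP R3, 8  (cmp 2,8)
JLT top: taken
SHL R7, 3 → R7=0<<3=0
ADD R4, R3 → R4=3+2=5
ADD R3, 1 → R3=2+1=3
CMP R3, 8  (cmp 3,8)
JLT top: taken
SHL R7, 3 → R7=0<<3=0
ADD R4, R3 → R4=5+3=8
ADD R3, 1 → R3=3+1=4
CMP R3, 8  (cmp 4,8)
JLT top: taken
SHL R7, 3 → R7=0<<3=0
ADD R4, R3 → R4=8+4=12
ADD R3, 1 → R3=4+1=5
CMP R3, 8  (cmp 5,8)
JLT top: taken
SHL R7, 3 → R7=0<<3=0
ADD R4, R3 → R4=12+5=17
ADD R3, 1 → R3=5+1=6
CMP R3, 8  (cmp 6,8)
JLT top: taken
SHL R7, 3 → R7=0<<3=0
ADD R4, R3 → R4=17+6=23
ADD R3, 1 → R3=6+1=7
CMP R3, 8  (cmp 7,8)
JLT top: taken
SHL R7, 3 → R7=0<<3=0
ADD R4, R3 → R4=23+7=30
ADD R3, 1 → R3=7+1=8
CMP R3, 8  (cmp 8,8)
JLT top: not taken
halt.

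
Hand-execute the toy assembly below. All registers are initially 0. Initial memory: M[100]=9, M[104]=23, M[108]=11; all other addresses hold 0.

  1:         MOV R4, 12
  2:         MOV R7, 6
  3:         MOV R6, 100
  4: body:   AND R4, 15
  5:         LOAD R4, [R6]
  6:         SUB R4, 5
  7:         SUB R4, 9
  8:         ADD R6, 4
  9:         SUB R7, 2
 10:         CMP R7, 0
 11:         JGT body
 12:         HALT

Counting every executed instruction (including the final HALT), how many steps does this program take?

28

after MOV R4, 12: R4=12
after MOV R7, 6: R7=6
after MOV R6, 100: R6=100
after AND R4, 15: R4=12&15=12
after LOAD R4, [R6]: R4=M[100]=9
after SUB R4, 5: R4=9-5=4
after SUB R4, 9: R4=4-9=-5
after ADD R6, 4: R6=100+4=104
after SUB R7, 2: R7=6-2=4
CMP R7, 0  (cmp 4,0)
JGT body: taken
after AND R4, 15: R4=(-5)&15=11
after LOAD R4, [R6]: R4=M[104]=23
after SUB R4, 5: R4=23-5=18
after SUB R4, 9: R4=18-9=9
after ADD R6, 4: R6=104+4=108
after SUB R7, 2: R7=4-2=2
CMP R7, 0  (cmp 2,0)
JGT body: taken
after AND R4, 15: R4=9&15=9
after LOAD R4, [R6]: R4=M[108]=11
after SUB R4, 5: R4=11-5=6
after SUB R4, 9: R4=6-9=-3
after ADD R6, 4: R6=108+4=112
after SUB R7, 2: R7=2-2=0
CMP R7, 0  (cmp 0,0)
JGT body: not taken
halt.
Total executed instructions: 28.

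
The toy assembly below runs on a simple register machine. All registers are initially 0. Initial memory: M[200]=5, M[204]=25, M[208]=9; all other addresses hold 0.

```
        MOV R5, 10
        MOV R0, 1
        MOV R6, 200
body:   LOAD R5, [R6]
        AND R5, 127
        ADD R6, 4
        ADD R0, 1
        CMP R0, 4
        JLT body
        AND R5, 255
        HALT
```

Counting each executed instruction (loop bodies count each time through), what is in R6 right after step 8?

204

R5=10
R0=1
R6=200
R5=M[200]=5
R5=5&127=5
R6=200+4=204
R0=1+1=2
CMP R0, 4  (cmp 2,4)
After step 8: R6 = 204.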